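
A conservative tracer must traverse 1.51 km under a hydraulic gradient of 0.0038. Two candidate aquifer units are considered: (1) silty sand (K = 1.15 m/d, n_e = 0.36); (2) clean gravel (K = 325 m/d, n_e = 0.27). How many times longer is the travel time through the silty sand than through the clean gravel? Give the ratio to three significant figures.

Unit 1 (silty sand): v = 1.15×0.0038/0.36 = 0.01214 m/d, t = 1510/0.01214 = 124400 d
Unit 2 (clean gravel): v = 325×0.0038/0.27 = 4.574 m/d, t = 1510/4.574 = 330.1 d
t(silty sand) / t(clean gravel) = 124400/330.1 = 377

377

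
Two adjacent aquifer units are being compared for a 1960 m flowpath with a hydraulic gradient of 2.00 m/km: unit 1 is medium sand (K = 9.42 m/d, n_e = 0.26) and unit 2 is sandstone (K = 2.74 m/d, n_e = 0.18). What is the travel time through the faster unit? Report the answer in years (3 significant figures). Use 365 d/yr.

74.1 years

Unit 1 (medium sand): v = 9.42×0.0020/0.26 = 0.07246 m/d, t = 1960/0.07246 = 27050 d
Unit 2 (sandstone): v = 2.74×0.0020/0.18 = 0.03044 m/d, t = 1960/0.03044 = 64380 d
Faster: 27050 d / 365 = 74.1 yr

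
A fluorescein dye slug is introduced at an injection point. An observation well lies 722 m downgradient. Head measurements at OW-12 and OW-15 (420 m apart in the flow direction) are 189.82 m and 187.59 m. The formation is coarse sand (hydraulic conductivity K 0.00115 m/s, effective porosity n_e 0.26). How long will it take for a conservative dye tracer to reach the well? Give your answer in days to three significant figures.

Hydraulic gradient i = (189.82 − 187.59) / 420 = 2.23 / 420 = 0.005310
K = 0.00115 m/s × 86400 s/d = 99.36 m/d
Darcy flux q = K·i = 99.36 × 0.005310 = 0.5276 m/d
v_s = q/n_e = 0.5276/0.26 = 2.029 m/d
t = L / v = 722 / 2.029 = 355.8 d

356 days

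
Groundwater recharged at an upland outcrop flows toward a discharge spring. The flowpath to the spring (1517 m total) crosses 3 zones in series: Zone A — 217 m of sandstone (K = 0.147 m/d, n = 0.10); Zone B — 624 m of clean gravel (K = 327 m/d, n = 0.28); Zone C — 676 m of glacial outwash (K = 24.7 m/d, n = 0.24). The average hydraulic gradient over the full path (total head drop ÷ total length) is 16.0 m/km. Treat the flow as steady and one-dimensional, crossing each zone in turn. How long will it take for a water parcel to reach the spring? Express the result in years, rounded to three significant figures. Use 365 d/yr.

60.9 years

Continuity: the same q passes through each zone, so ΔH = q·Σ(L_j/K_j) — the zones act as resistances in series.
Σ(L/K) = 217/0.147 + 624/327 + 676/24.7 = 1476 + 1.908 + 27.37 = 1505 d
K_eq = L_total / Σ(L/K) = 1517 / 1505 = 1.008 m/d
q = K_eq · i = 1.008 × 0.016 = 0.01612 m/d (same in every zone)
Zone A: v = q/n = 0.01612/0.10 = 0.1612 m/d → t_A = 217/0.1612 = 1346 d
Zone B: v = q/n = 0.01612/0.28 = 0.05758 m/d → t_B = 624/0.05758 = 10840 d
Zone C: v = q/n = 0.01612/0.24 = 0.06718 m/d → t_C = 676/0.06718 = 10060 d
Total t = 1346 + 10840 + 10060 = 22250 d
   = 22250 / 365 = 60.9 yr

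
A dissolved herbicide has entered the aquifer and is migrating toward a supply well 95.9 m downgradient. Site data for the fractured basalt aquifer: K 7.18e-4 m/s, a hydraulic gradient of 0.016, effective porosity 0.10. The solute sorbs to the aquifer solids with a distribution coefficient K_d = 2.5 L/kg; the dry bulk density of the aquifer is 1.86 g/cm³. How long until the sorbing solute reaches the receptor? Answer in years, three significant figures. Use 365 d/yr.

1.26 years

K = 7.18e-4 m/s × 86400 s/d = 62.04 m/d
Specific discharge q = 62.04 × 0.016 = 0.9926 m/d
Average linear velocity = 0.9926 / 0.10 = 9.926 m/d
Retardation R = 1 + ρ_b·K_d/n = 1 + 1.86×2.5/0.10 = 47.50
Contaminant velocity v_c = v/R = 9.926/47.50 = 0.2090 m/d
t = L/v_c = 95.9/0.2090 = 458.9 d
   = 458.9/365 = 1.26 yr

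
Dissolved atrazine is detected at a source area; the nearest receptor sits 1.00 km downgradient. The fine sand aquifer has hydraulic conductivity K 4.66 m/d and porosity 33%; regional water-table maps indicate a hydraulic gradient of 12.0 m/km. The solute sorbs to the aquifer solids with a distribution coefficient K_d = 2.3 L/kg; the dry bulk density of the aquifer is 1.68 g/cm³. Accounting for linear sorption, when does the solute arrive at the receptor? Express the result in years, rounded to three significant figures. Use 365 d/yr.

Darcy flux q = K·i = 4.66 × 0.012 = 0.05592 m/d
v = Ki/n = 4.66·0.012/0.33 = 0.1695 m/d
Retardation R = 1 + ρ_b·K_d/n = 1 + 1.68×2.3/0.33 = 12.71
Contaminant velocity v_c = v/R = 0.1695/12.71 = 0.01333 m/d
L = 1.00 km = 1000 m
t = L/v_c = 1000/0.01333 = 75000 d
   = 75000/365 = 205 yr

205 years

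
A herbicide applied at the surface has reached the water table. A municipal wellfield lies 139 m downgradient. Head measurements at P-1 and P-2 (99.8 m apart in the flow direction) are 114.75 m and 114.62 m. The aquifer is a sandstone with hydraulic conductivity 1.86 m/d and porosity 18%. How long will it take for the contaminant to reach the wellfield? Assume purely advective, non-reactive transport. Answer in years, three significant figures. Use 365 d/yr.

Hydraulic gradient i = (114.75 − 114.62) / 99.8 = 0.13 / 99.8 = 0.001303
Darcy flux q = K·i = 1.86 × 0.001303 = 0.002423 m/d
v_s = q/n_e = 0.002423/0.18 = 0.01346 m/d
t = L / v = 139 / 0.01346 = 10330 d
   = 10330 / 365 = 28.3 yr

28.3 years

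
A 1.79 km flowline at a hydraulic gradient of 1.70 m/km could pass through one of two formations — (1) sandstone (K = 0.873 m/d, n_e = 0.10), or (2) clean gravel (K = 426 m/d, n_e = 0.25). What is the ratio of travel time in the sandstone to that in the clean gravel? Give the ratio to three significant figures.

Unit 1 (sandstone): v = 0.873×0.0017/0.10 = 0.01484 m/d, t = 1790/0.01484 = 120600 d
Unit 2 (clean gravel): v = 426×0.0017/0.25 = 2.897 m/d, t = 1790/2.897 = 617.9 d
t(sandstone) / t(clean gravel) = 120600/617.9 = 195

195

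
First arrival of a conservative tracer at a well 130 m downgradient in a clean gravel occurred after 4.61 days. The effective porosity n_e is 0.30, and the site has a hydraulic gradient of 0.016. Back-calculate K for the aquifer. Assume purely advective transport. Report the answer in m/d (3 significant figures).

529 m/d

v = L / t = 130 / 4.61 = 28.20 m/d
K = v · n / i = 28.20 × 0.30 / 0.016 = 529 m/d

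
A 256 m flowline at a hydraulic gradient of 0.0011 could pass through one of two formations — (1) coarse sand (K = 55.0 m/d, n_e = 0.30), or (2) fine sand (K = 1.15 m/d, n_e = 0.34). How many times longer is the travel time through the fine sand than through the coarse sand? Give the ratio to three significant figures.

54.2

Unit 1 (coarse sand): v = 55.0×0.0011/0.30 = 0.2017 m/d, t = 256/0.2017 = 1269 d
Unit 2 (fine sand): v = 1.15×0.0011/0.34 = 0.003721 m/d, t = 256/0.003721 = 68810 d
t(fine sand) / t(coarse sand) = 68810/1269 = 54.2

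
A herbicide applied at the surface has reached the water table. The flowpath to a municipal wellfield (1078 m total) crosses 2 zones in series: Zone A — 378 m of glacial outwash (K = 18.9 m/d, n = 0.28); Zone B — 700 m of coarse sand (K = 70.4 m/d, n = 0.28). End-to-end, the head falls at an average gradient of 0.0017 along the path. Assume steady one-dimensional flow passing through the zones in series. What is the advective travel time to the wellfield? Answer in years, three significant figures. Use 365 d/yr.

Continuity: the same q passes through each zone, so ΔH = q·Σ(L_j/K_j) — the zones act as resistances in series.
Σ(L/K) = 378/18.9 + 700/70.4 = 20.00 + 9.943 = 29.94 d
K_eq = L_total / Σ(L/K) = 1078 / 29.94 = 36.00 m/d
q = K_eq · i = 36.00 × 0.0017 = 0.06120 m/d (same in every zone)
Zone A: v = q/n = 0.06120/0.28 = 0.2186 m/d → t_A = 378/0.2186 = 1729 d
Zone B: v = q/n = 0.06120/0.28 = 0.2186 m/d → t_B = 700/0.2186 = 3202 d
Total t = 1729 + 3202 = 4932 d
   = 4932 / 365 = 13.5 yr

13.5 years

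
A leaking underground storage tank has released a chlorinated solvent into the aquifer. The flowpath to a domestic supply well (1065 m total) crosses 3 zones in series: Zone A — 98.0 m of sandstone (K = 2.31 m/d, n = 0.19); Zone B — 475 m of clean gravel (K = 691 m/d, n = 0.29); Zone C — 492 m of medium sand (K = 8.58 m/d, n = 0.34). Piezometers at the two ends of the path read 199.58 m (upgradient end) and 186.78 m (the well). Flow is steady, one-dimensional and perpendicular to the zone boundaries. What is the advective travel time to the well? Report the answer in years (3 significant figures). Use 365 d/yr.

Total head drop ΔH = 199.58 − 186.78 = 12.80 m
Steady 1-D flow in series ⇒ the Darcy flux q is identical in every zone and the zone head losses add (resistances L/K in series).
Σ(L/K) = 98.0/2.31 + 475/691 + 492/8.58 = 42.42 + 0.6874 + 57.34 = 100.5 d
q = ΔH / Σ(L/K) = 12.80 / 100.5 = 0.1274 m/d (same in every zone)
Zone A: v = q/n = 0.1274/0.19 = 0.6706 m/d → t_A = 98.0/0.6706 = 146.1 d
Zone B: v = q/n = 0.1274/0.29 = 0.4394 m/d → t_B = 475/0.4394 = 1081 d
Zone C: v = q/n = 0.1274/0.34 = 0.3748 m/d → t_C = 492/0.3748 = 1313 d
Total t = 146.1 + 1081 + 1313 = 2540 d
   = 2540 / 365 = 6.96 yr

6.96 years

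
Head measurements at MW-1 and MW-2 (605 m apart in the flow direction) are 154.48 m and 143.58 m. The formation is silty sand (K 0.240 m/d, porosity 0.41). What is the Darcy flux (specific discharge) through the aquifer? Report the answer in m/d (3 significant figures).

0.00432 m/d

Hydraulic gradient i = (154.48 − 143.58) / 605 = 10.90 / 605 = 0.01802
q = Ki = 0.240 × 0.01802 = 0.004324 m/d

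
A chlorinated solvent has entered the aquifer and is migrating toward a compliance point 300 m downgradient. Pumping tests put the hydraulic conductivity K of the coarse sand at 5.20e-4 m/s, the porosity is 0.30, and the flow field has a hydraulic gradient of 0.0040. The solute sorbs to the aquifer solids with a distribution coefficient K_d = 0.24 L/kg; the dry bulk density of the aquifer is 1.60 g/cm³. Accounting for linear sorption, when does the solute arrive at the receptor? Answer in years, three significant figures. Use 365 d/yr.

K = 5.20e-4 m/s × 86400 s/d = 44.93 m/d
Specific discharge q = 44.93 × 0.0040 = 0.1797 m/d
v = Ki/n = 44.93·0.0040/0.30 = 0.5990 m/d
Retardation R = 1 + ρ_b·K_d/n = 1 + 1.60×0.24/0.30 = 2.280
Contaminant velocity v_c = v/R = 0.5990/2.280 = 0.2627 m/d
t = L/v_c = 300/0.2627 = 1142 d
   = 1142/365 = 3.13 yr

3.13 years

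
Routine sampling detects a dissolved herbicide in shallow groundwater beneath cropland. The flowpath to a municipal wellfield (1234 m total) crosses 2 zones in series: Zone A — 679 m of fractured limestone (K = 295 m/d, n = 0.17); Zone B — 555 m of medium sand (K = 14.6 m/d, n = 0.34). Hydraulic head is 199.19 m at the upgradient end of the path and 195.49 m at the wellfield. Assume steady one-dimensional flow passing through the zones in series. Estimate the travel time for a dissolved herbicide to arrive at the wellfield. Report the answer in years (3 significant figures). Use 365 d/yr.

9.08 years

Total head drop ΔH = 199.19 − 195.49 = 3.70 m
Steady 1-D flow in series ⇒ the Darcy flux q is identical in every zone and the zone head losses add (resistances L/K in series).
Σ(L/K) = 679/295 + 555/14.6 = 2.302 + 38.01 = 40.32 d
q = ΔH / Σ(L/K) = 3.70 / 40.32 = 0.09178 m/d (same in every zone)
Zone A: v = q/n = 0.09178/0.17 = 0.5399 m/d → t_A = 679/0.5399 = 1258 d
Zone B: v = q/n = 0.09178/0.34 = 0.2699 m/d → t_B = 555/0.2699 = 2056 d
Total t = 1258 + 2056 = 3314 d
   = 3314 / 365 = 9.08 yr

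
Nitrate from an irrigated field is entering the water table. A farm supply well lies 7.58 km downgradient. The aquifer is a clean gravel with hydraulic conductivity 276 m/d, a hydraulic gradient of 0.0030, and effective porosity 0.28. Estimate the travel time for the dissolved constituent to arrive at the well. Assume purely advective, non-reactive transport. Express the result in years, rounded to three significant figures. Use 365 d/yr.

7.02 years

Specific discharge q = 276 × 0.0030 = 0.8280 m/d
Seepage velocity v = q / n = 0.8280 / 0.28 = 2.957 m/d
L = 7.58 km = 7580 m
t = L / v = 7580 / 2.957 = 2563 d
   = 2563 / 365 = 7.02 yr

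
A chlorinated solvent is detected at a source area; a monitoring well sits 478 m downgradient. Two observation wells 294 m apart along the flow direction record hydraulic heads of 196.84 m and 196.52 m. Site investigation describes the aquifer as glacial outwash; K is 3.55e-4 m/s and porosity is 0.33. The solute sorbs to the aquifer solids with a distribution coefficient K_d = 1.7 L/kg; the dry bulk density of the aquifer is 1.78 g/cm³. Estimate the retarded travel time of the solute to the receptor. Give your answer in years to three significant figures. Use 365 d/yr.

132 years

Hydraulic gradient i = (196.84 − 196.52) / 294 = 0.32 / 294 = 0.001088
K = 3.55e-4 m/s × 86400 s/d = 30.67 m/d
Specific discharge q = 30.67 × 0.001088 = 0.03338 m/d
v = Ki/n = 30.67·0.001088/0.33 = 0.1012 m/d
Retardation R = 1 + ρ_b·K_d/n = 1 + 1.78×1.7/0.33 = 10.17
Contaminant velocity v_c = v/R = 0.1012/10.17 = 0.009948 m/d
t = L/v_c = 478/0.009948 = 48050 d
   = 48050/365 = 132 yr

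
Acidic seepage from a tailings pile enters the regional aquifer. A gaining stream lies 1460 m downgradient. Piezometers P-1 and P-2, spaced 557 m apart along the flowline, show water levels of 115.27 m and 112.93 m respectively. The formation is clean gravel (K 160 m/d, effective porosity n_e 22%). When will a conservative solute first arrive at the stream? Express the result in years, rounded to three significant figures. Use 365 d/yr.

Hydraulic gradient i = (115.27 − 112.93) / 557 = 2.34 / 557 = 0.004201
q = Ki = 160 × 0.004201 = 0.6722 m/d
v_s = q/n_e = 0.6722/0.22 = 3.055 m/d
t = L / v = 1460 / 3.055 = 477.9 d
   = 477.9 / 365 = 1.31 yr

1.31 years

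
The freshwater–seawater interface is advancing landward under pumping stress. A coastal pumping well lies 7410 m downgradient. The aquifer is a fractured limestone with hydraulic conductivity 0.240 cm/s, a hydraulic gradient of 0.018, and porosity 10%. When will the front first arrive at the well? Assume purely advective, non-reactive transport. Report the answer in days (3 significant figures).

K = 0.240 cm/s × 864 = 207.4 m/d
Darcy flux q = K·i = 207.4 × 0.018 = 3.732 m/d
Seepage velocity v = q / n = 3.732 / 0.10 = 37.32 m/d
t = L / v = 7410 / 37.32 = 198.5 d

199 days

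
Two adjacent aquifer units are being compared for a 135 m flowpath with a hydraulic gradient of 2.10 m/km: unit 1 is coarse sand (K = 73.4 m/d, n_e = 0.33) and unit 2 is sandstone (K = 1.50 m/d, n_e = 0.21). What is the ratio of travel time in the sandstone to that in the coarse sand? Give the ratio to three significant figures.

Unit 1 (coarse sand): v = 73.4×0.0021/0.33 = 0.4671 m/d, t = 135/0.4671 = 289.0 d
Unit 2 (sandstone): v = 1.50×0.0021/0.21 = 0.01500 m/d, t = 135/0.01500 = 9000 d
t(sandstone) / t(coarse sand) = 9000/289.0 = 31.1

31.1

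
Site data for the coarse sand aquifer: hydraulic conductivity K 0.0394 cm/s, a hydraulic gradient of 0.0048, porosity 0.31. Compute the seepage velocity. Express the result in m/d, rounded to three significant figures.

0.527 m/d

K = 0.0394 cm/s × 864 = 34.04 m/d
Darcy flux q = K·i = 34.04 × 0.0048 = 0.1634 m/d
v_s = q/n_e = 0.1634/0.31 = 0.5271 m/d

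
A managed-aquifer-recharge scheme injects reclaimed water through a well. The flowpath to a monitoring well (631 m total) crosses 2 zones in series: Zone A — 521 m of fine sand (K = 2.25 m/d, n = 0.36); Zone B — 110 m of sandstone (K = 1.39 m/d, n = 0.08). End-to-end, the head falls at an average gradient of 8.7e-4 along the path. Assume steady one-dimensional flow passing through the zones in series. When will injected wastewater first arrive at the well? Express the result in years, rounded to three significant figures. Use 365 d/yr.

For zones in series the flux q is common to all zones; the equivalent conductivity is the harmonic (thickness-weighted) mean, K_eq = L_total / Σ(L_j/K_j).
Σ(L/K) = 521/2.25 + 110/1.39 = 231.6 + 79.14 = 310.7 d
K_eq = L_total / Σ(L/K) = 631 / 310.7 = 2.031 m/d
q = K_eq · i = 2.031 × 8.7e-4 = 0.001767 m/d (same in every zone)
Zone A: v = q/n = 0.001767/0.36 = 0.004908 m/d → t_A = 521/0.004908 = 106200 d
Zone B: v = q/n = 0.001767/0.08 = 0.02209 m/d → t_B = 110/0.02209 = 4980 d
Total t = 106200 + 4980 = 111100 d
   = 111100 / 365 = 304 yr

304 years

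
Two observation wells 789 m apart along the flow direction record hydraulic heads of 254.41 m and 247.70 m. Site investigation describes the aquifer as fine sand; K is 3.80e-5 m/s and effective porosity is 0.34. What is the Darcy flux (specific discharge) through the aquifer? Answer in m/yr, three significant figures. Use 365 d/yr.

10.2 m/yr

Hydraulic gradient i = (254.41 − 247.70) / 789 = 6.71 / 789 = 0.008504
K = 3.80e-5 m/s × 86400 s/d = 3.283 m/d
Specific discharge q = 3.283 × 0.008504 = 0.02792 m/d
   = 0.02792 × 365 = 10.2 m/yr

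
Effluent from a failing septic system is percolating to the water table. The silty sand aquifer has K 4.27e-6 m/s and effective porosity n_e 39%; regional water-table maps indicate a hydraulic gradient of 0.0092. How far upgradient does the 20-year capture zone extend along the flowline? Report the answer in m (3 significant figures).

K = 4.27e-6 m/s × 86400 s/d = 0.3689 m/d
Darcy flux q = K·i = 0.3689 × 0.0092 = 0.003394 m/d
Seepage velocity v = q / n = 0.003394 / 0.39 = 0.008703 m/d
T = 20 yr × 365 = 7300 d
L = v × T = 0.008703 × 7300 = 63.53 m

63.5 m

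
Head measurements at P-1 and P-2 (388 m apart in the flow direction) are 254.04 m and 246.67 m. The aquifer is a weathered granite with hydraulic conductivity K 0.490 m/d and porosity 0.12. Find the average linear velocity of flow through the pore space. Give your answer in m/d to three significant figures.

0.0776 m/d

Hydraulic gradient i = (254.04 − 246.67) / 388 = 7.37 / 388 = 0.01899
q = Ki = 0.490 × 0.01899 = 0.009307 m/d
Seepage velocity v = q / n = 0.009307 / 0.12 = 0.07756 m/d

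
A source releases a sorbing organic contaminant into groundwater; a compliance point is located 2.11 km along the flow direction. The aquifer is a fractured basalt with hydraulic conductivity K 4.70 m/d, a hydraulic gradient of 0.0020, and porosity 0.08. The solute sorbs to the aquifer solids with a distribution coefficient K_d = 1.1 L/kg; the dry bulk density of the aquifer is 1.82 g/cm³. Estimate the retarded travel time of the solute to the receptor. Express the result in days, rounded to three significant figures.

467000 days

Darcy flux q = K·i = 4.70 × 0.0020 = 0.009400 m/d
Seepage velocity v = q / n = 0.009400 / 0.08 = 0.1175 m/d
Retardation R = 1 + ρ_b·K_d/n = 1 + 1.82×1.1/0.08 = 26.03
Contaminant velocity v_c = v/R = 0.1175/26.03 = 0.004515 m/d
L = 2.11 km = 2110 m
t = L/v_c = 2110/0.004515 = 467300 d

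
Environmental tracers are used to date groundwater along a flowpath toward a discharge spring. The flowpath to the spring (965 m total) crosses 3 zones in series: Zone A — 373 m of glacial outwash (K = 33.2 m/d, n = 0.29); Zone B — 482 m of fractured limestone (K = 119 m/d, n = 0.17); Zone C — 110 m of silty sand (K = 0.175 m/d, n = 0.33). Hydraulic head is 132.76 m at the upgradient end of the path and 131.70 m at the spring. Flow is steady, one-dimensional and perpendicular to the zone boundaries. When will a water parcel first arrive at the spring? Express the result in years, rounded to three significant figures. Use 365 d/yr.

Total head drop ΔH = 132.76 − 131.70 = 1.06 m
Continuity: the same q passes through each zone, so ΔH = q·Σ(L_j/K_j) — the zones act as resistances in series.
Σ(L/K) = 373/33.2 + 482/119 + 110/0.175 = 11.23 + 4.050 + 628.6 = 643.9 d
q = ΔH / Σ(L/K) = 1.06 / 643.9 = 0.001646 m/d (same in every zone)
Zone A: v = q/n = 0.001646/0.29 = 0.005677 m/d → t_A = 373/0.005677 = 65700 d
Zone B: v = q/n = 0.001646/0.17 = 0.009684 m/d → t_B = 482/0.009684 = 49770 d
Zone C: v = q/n = 0.001646/0.33 = 0.004989 m/d → t_C = 110/0.004989 = 22050 d
Total t = 65700 + 49770 + 22050 = 137500 d
   = 137500 / 365 = 377 yr

377 years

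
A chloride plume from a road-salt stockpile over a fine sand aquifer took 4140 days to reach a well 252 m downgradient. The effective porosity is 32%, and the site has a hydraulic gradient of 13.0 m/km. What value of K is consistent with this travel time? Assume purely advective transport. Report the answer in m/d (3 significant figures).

v = L / t = 252 / 4140 = 0.06087 m/d
K = v · n / i = 0.06087 × 0.32 / 0.013 = 1.50 m/d

1.50 m/d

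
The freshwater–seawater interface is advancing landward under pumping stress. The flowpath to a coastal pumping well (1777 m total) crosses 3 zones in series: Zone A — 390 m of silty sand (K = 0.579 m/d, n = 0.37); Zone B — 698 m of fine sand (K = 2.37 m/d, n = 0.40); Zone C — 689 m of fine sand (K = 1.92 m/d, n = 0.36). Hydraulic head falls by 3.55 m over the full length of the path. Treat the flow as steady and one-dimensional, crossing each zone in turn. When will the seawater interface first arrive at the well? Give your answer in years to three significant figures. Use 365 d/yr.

Continuity: the same q passes through each zone, so ΔH = q·Σ(L_j/K_j) — the zones act as resistances in series.
Σ(L/K) = 390/0.579 + 698/2.37 + 689/1.92 = 673.6 + 294.5 + 358.9 = 1327 d
q = ΔH / Σ(L/K) = 3.55 / 1327 = 0.002675 m/d (same in every zone)
Zone A: v = q/n = 0.002675/0.37 = 0.007231 m/d → t_A = 390/0.007231 = 53940 d
Zone B: v = q/n = 0.002675/0.40 = 0.006688 m/d → t_B = 698/0.006688 = 104400 d
Zone C: v = q/n = 0.002675/0.36 = 0.007431 m/d → t_C = 689/0.007431 = 92710 d
Total t = 53940 + 104400 + 92710 = 251000 d
   = 251000 / 365 = 688 yr

688 years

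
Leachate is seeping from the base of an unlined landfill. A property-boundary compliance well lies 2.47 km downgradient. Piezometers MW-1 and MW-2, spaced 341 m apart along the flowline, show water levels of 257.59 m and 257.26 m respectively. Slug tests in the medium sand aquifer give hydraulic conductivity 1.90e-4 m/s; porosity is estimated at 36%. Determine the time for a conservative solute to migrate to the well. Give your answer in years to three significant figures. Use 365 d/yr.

153 years

Hydraulic gradient i = (257.59 − 257.26) / 341 = 0.33 / 341 = 9.677e-4
K = 1.90e-4 m/s × 86400 s/d = 16.42 m/d
q = Ki = 16.42 × 9.677e-4 = 0.01589 m/d
Seepage velocity v = q / n = 0.01589 / 0.36 = 0.04413 m/d
L = 2.47 km = 2470 m
t = L / v = 2470 / 0.04413 = 55970 d
   = 55970 / 365 = 153 yr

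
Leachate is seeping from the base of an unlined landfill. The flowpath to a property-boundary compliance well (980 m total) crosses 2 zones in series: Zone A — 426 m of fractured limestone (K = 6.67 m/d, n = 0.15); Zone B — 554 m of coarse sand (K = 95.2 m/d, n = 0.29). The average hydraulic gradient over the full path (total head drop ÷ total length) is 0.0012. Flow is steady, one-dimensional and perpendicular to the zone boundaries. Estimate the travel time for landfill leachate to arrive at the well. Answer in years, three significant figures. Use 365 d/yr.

36.5 years

For zones in series the flux q is common to all zones; the equivalent conductivity is the harmonic (thickness-weighted) mean, K_eq = L_total / Σ(L_j/K_j).
Σ(L/K) = 426/6.67 + 554/95.2 = 63.87 + 5.819 = 69.69 d
K_eq = L_total / Σ(L/K) = 980 / 69.69 = 14.06 m/d
q = K_eq · i = 14.06 × 0.0012 = 0.01688 m/d (same in every zone)
Zone A: v = q/n = 0.01688/0.15 = 0.1125 m/d → t_A = 426/0.1125 = 3787 d
Zone B: v = q/n = 0.01688/0.29 = 0.05819 m/d → t_B = 554/0.05819 = 9520 d
Total t = 3787 + 9520 = 13310 d
   = 13310 / 365 = 36.5 yr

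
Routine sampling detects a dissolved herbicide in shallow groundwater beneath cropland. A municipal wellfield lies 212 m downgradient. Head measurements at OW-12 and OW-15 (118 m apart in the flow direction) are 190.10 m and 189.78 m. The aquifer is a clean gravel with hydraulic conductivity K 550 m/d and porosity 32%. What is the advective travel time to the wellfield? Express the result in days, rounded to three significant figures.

Hydraulic gradient i = (190.10 − 189.78) / 118 = 0.32 / 118 = 0.002712
Darcy flux q = K·i = 550 × 0.002712 = 1.492 m/d
v_s = q/n_e = 1.492/0.32 = 4.661 m/d
t = L / v = 212 / 4.661 = 45.48 d

45.5 days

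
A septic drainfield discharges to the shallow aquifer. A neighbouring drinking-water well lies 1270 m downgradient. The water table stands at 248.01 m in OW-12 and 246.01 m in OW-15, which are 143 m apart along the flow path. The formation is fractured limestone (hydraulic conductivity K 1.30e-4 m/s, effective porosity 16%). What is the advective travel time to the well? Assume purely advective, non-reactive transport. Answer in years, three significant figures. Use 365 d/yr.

3.54 years

Hydraulic gradient i = (248.01 − 246.01) / 143 = 2.00 / 143 = 0.01399
K = 1.30e-4 m/s × 86400 s/d = 11.23 m/d
q = Ki = 11.23 × 0.01399 = 0.1571 m/d
v_s = q/n_e = 0.1571/0.16 = 0.9818 m/d
t = L / v = 1270 / 0.9818 = 1294 d
   = 1294 / 365 = 3.54 yr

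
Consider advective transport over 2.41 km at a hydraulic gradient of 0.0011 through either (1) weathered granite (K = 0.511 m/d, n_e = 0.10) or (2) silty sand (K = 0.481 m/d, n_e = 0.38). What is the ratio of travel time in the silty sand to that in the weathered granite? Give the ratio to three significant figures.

Unit 1 (weathered granite): v = 0.511×0.0011/0.10 = 0.005621 m/d, t = 2410/0.005621 = 428700 d
Unit 2 (silty sand): v = 0.481×0.0011/0.38 = 0.001392 m/d, t = 2410/0.001392 = 1.731e6 d
t(silty sand) / t(weathered granite) = 1.731e6/428700 = 4.04

4.04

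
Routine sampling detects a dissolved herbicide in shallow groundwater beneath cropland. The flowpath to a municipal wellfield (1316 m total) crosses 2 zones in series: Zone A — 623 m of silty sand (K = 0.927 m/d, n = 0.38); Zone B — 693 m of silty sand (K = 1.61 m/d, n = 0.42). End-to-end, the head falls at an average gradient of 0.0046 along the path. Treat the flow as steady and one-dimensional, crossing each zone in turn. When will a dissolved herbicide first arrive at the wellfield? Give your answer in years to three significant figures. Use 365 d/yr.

For zones in series the flux q is common to all zones; the equivalent conductivity is the harmonic (thickness-weighted) mean, K_eq = L_total / Σ(L_j/K_j).
Σ(L/K) = 623/0.927 + 693/1.61 = 672.1 + 430.4 = 1102 d
K_eq = L_total / Σ(L/K) = 1316 / 1102 = 1.194 m/d
q = K_eq · i = 1.194 × 0.0046 = 0.005491 m/d (same in every zone)
Zone A: v = q/n = 0.005491/0.38 = 0.01445 m/d → t_A = 623/0.01445 = 43120 d
Zone B: v = q/n = 0.005491/0.42 = 0.01307 m/d → t_B = 693/0.01307 = 53010 d
Total t = 43120 + 53010 = 96120 d
   = 96120 / 365 = 263 yr

263 years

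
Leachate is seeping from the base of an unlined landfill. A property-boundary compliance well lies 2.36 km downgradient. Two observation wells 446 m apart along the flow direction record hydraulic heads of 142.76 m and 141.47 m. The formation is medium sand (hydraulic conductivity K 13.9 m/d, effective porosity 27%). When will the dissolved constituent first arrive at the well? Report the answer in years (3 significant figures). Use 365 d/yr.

Hydraulic gradient i = (142.76 − 141.47) / 446 = 1.29 / 446 = 0.002892
Darcy flux q = K·i = 13.9 × 0.002892 = 0.04020 m/d
v = Ki/n = 13.9·0.002892/0.27 = 0.1489 m/d
L = 2.36 km = 2360 m
t = L / v = 2360 / 0.1489 = 15850 d
   = 15850 / 365 = 43.4 yr

43.4 years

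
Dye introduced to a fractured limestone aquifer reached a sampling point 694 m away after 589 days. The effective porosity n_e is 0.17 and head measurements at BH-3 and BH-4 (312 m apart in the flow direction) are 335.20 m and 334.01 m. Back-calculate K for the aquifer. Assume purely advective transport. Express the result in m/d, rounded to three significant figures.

52.5 m/d

Hydraulic gradient i = (335.20 − 334.01) / 312 = 1.19 / 312 = 0.003814
v = L / t = 694 / 589 = 1.178 m/d
K = v · n / i = 1.178 × 0.17 / 0.003814 = 52.5 m/d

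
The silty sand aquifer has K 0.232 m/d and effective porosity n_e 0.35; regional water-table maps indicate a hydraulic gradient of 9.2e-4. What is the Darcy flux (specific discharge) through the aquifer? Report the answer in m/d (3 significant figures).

q = Ki = 0.232 × 9.2e-4 = 2.134e-4 m/d

2.13e-4 m/d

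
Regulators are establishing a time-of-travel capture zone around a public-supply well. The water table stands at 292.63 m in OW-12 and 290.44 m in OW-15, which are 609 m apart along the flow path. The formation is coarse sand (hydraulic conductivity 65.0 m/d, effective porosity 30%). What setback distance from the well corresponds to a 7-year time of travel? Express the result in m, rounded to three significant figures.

Hydraulic gradient i = (292.63 − 290.44) / 609 = 2.19 / 609 = 0.003596
q = Ki = 65.0 × 0.003596 = 0.2337 m/d
v_s = q/n_e = 0.2337/0.30 = 0.7791 m/d
T = 7 yr × 365 = 2555 d
L = v × T = 0.7791 × 2555 = 1991 m

1990 m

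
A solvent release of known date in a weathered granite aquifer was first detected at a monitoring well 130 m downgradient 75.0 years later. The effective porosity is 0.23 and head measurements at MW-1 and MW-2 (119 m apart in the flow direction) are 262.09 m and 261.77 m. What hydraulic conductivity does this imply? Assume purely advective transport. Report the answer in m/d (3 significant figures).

Hydraulic gradient i = (262.09 − 261.77) / 119 = 0.32 / 119 = 0.002689
t = 75.0 years = 27380 d
v = L / t = 130 / 27380 = 0.004749 m/d
K = v · n / i = 0.004749 × 0.23 / 0.002689 = 0.406 m/d

0.406 m/d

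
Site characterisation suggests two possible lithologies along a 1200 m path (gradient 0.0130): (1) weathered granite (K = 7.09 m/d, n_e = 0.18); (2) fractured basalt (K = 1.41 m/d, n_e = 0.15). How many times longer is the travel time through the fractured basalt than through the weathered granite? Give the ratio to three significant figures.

4.19

Unit 1 (weathered granite): v = 7.09×0.013/0.18 = 0.5121 m/d, t = 1200/0.5121 = 2343 d
Unit 2 (fractured basalt): v = 1.41×0.013/0.15 = 0.1222 m/d, t = 1200/0.1222 = 9820 d
t(fractured basalt) / t(weathered granite) = 9820/2343 = 4.19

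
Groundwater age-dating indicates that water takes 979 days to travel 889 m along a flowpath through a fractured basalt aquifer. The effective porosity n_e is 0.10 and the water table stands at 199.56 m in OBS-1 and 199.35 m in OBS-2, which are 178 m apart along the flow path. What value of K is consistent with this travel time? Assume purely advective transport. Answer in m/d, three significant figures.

77.0 m/d

Hydraulic gradient i = (199.56 − 199.35) / 178 = 0.21 / 178 = 0.001180
v = L / t = 889 / 979 = 0.9081 m/d
K = v · n / i = 0.9081 × 0.10 / 0.001180 = 77.0 m/d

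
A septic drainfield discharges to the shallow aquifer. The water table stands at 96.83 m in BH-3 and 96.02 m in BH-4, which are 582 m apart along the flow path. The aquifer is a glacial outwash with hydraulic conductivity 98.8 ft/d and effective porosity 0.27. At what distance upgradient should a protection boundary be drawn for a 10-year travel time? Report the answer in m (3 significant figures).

567 m

Hydraulic gradient i = (96.83 − 96.02) / 582 = 0.81 / 582 = 0.001392
K = 98.8 ft/d × 0.3048 = 30.11 m/d
q = Ki = 30.11 × 0.001392 = 0.04191 m/d
Seepage velocity v = q / n = 0.04191 / 0.27 = 0.1552 m/d
T = 10 yr × 365 = 3650 d
L = v × T = 0.1552 × 3650 = 566.6 m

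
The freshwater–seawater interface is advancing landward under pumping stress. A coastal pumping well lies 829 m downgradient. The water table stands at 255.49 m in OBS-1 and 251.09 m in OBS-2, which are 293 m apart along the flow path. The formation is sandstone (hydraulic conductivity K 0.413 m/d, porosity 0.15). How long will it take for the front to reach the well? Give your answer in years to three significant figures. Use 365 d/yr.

54.9 years

Hydraulic gradient i = (255.49 − 251.09) / 293 = 4.40 / 293 = 0.01502
Specific discharge q = 0.413 × 0.01502 = 0.006202 m/d
Seepage velocity v = q / n = 0.006202 / 0.15 = 0.04135 m/d
t = L / v = 829 / 0.04135 = 20050 d
   = 20050 / 365 = 54.9 yr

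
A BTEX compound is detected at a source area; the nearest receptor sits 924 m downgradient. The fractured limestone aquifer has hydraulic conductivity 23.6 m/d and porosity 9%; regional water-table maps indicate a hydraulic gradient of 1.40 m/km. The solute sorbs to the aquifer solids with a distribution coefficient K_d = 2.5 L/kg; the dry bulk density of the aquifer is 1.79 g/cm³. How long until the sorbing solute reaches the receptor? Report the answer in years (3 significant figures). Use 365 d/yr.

q = Ki = 23.6 × 0.0014 = 0.03304 m/d
Seepage velocity v = q / n = 0.03304 / 0.09 = 0.3671 m/d
Retardation R = 1 + ρ_b·K_d/n = 1 + 1.79×2.5/0.09 = 50.72
Contaminant velocity v_c = v/R = 0.3671/50.72 = 0.007238 m/d
t = L/v_c = 924/0.007238 = 127700 d
   = 127700/365 = 350 yr

350 years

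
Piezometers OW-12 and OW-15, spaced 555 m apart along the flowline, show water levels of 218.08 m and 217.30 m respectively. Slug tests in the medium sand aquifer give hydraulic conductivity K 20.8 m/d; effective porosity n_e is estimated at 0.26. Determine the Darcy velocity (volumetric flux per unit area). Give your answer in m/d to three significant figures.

Hydraulic gradient i = (218.08 − 217.30) / 555 = 0.78 / 555 = 0.001405
Darcy flux q = K·i = 20.8 × 0.001405 = 0.02923 m/d

0.0292 m/d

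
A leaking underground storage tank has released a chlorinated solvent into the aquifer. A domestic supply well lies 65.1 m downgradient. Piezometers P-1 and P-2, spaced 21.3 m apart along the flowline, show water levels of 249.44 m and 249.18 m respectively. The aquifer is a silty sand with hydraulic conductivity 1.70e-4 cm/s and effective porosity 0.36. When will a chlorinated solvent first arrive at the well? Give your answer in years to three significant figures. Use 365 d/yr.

35.8 years

Hydraulic gradient i = (249.44 − 249.18) / 21.3 = 0.26 / 21.3 = 0.01221
K = 1.70e-4 cm/s × 864 = 0.1469 m/d
q = Ki = 0.1469 × 0.01221 = 0.001793 m/d
v = Ki/n = 0.1469·0.01221/0.36 = 0.004980 m/d
t = L / v = 65.1 / 0.004980 = 13070 d
   = 13070 / 365 = 35.8 yr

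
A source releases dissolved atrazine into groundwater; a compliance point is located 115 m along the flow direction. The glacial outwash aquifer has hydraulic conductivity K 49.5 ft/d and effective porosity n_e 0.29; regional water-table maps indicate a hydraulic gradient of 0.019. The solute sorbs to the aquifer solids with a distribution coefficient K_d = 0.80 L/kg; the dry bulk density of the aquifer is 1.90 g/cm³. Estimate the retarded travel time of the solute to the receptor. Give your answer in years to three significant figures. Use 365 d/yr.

K = 49.5 ft/d × 0.3048 = 15.09 m/d
Specific discharge q = 15.09 × 0.019 = 0.2867 m/d
Average linear velocity = 0.2867 / 0.29 = 0.9885 m/d
Retardation R = 1 + ρ_b·K_d/n = 1 + 1.90×0.80/0.29 = 6.241
Contaminant velocity v_c = v/R = 0.9885/6.241 = 0.1584 m/d
t = L/v_c = 115/0.1584 = 726.1 d
   = 726.1/365 = 1.99 yr

1.99 years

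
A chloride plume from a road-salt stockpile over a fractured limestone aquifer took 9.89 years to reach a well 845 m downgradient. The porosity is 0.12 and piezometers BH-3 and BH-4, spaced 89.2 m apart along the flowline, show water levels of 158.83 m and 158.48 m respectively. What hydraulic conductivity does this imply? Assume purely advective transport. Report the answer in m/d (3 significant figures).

7.16 m/d

Hydraulic gradient i = (158.83 − 158.48) / 89.2 = 0.35 / 89.2 = 0.003924
t = 9.89 years = 3610 d
v = L / t = 845 / 3610 = 0.2341 m/d
K = v · n / i = 0.2341 × 0.12 / 0.003924 = 7.16 m/d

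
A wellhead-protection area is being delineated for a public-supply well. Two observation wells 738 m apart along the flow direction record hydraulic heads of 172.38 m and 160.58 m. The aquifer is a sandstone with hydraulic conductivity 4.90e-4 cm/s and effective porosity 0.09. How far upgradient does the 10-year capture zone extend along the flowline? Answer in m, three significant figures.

275 m

Hydraulic gradient i = (172.38 − 160.58) / 738 = 11.80 / 738 = 0.01599
K = 4.90e-4 cm/s × 864 = 0.4234 m/d
Specific discharge q = 0.4234 × 0.01599 = 0.006769 m/d
Average linear velocity = 0.006769 / 0.09 = 0.07521 m/d
T = 10 yr × 365 = 3650 d
L = v × T = 0.07521 × 3650 = 274.5 m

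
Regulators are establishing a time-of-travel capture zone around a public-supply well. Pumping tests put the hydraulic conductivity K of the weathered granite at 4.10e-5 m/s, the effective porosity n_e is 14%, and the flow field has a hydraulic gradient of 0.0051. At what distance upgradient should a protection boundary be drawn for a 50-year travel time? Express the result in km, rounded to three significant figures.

K = 4.10e-5 m/s × 86400 s/d = 3.542 m/d
Specific discharge q = 3.542 × 0.0051 = 0.01807 m/d
Seepage velocity v = q / n = 0.01807 / 0.14 = 0.1290 m/d
T = 50 yr × 365 = 18250 d
L = v × T = 0.1290 × 18250 = 2355 m
   = 2.36 km

2.36 km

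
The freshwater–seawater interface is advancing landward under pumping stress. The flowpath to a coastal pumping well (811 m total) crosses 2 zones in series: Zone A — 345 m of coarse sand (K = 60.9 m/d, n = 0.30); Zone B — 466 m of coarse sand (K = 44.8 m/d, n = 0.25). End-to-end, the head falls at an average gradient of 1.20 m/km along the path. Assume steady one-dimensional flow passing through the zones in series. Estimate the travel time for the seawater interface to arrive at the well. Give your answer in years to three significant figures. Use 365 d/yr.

9.95 years

Continuity: the same q passes through each zone, so ΔH = q·Σ(L_j/K_j) — the zones act as resistances in series.
Σ(L/K) = 345/60.9 + 466/44.8 = 5.665 + 10.40 = 16.07 d
K_eq = L_total / Σ(L/K) = 811 / 16.07 = 50.48 m/d
q = K_eq · i = 50.48 × 0.0012 = 0.06057 m/d (same in every zone)
Zone A: v = q/n = 0.06057/0.30 = 0.2019 m/d → t_A = 345/0.2019 = 1709 d
Zone B: v = q/n = 0.06057/0.25 = 0.2423 m/d → t_B = 466/0.2423 = 1923 d
Total t = 1709 + 1923 = 3632 d
   = 3632 / 365 = 9.95 yr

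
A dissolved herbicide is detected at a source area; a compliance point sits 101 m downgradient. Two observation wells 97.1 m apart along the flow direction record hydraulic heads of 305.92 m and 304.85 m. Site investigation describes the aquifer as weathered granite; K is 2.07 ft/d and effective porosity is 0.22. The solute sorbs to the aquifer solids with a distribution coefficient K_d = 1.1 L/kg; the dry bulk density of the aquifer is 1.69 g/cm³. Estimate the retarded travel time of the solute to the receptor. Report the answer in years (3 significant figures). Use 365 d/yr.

Hydraulic gradient i = (305.92 − 304.85) / 97.1 = 1.07 / 97.1 = 0.01102
K = 2.07 ft/d × 0.3048 = 0.6309 m/d
Specific discharge q = 0.6309 × 0.01102 = 0.006953 m/d
v_s = q/n_e = 0.006953/0.22 = 0.03160 m/d
Retardation R = 1 + ρ_b·K_d/n = 1 + 1.69×1.1/0.22 = 9.450
Contaminant velocity v_c = v/R = 0.03160/9.450 = 0.003344 m/d
t = L/v_c = 101/0.003344 = 30200 d
   = 30200/365 = 82.7 yr

82.7 years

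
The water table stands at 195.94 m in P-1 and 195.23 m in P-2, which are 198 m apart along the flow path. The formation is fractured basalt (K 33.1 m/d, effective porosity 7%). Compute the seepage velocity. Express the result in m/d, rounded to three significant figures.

1.70 m/d

Hydraulic gradient i = (195.94 − 195.23) / 198 = 0.71 / 198 = 0.003586
q = Ki = 33.1 × 0.003586 = 0.1187 m/d
Seepage velocity v = q / n = 0.1187 / 0.07 = 1.696 m/d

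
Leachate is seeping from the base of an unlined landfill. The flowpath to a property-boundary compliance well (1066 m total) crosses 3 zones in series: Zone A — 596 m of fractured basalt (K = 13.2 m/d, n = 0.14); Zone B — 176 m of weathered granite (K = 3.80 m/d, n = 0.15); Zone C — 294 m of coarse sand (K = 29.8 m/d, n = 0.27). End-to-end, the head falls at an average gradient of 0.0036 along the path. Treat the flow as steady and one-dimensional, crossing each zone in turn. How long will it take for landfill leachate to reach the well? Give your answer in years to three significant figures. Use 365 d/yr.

13.7 years

For zones in series the flux q is common to all zones; the equivalent conductivity is the harmonic (thickness-weighted) mean, K_eq = L_total / Σ(L_j/K_j).
Σ(L/K) = 596/13.2 + 176/3.80 + 294/29.8 = 45.15 + 46.32 + 9.866 = 101.3 d
K_eq = L_total / Σ(L/K) = 1066 / 101.3 = 10.52 m/d
q = K_eq · i = 10.52 × 0.0036 = 0.03787 m/d (same in every zone)
Zone A: v = q/n = 0.03787/0.14 = 0.2705 m/d → t_A = 596/0.2705 = 2203 d
Zone B: v = q/n = 0.03787/0.15 = 0.2525 m/d → t_B = 176/0.2525 = 697.1 d
Zone C: v = q/n = 0.03787/0.27 = 0.1403 m/d → t_C = 294/0.1403 = 2096 d
Total t = 2203 + 697.1 + 2096 = 4996 d
   = 4996 / 365 = 13.7 yr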